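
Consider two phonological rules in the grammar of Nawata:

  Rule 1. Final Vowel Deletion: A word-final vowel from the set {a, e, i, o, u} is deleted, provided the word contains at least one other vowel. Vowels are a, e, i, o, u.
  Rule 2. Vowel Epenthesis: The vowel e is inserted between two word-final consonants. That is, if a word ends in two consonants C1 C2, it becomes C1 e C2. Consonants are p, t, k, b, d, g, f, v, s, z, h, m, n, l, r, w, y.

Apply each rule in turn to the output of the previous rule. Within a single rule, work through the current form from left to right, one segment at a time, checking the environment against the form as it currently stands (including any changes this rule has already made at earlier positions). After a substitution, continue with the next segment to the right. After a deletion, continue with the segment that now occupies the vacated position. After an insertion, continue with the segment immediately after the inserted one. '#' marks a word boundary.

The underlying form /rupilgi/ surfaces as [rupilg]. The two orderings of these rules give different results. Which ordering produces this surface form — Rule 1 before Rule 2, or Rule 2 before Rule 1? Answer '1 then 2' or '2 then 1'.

Order 1 then 2:
  1 Final Vowel Deletion: [rupilgi] → [rupilg]
  2 Vowel Epenthesis: [rupilg] → [rupileg]
  result: [rupileg]
Order 2 then 1:
  2 Vowel Epenthesis: no change — [rupilgi]
  1 Final Vowel Deletion: [rupilgi] → [rupilg]
  result: [rupilg]

2 then 1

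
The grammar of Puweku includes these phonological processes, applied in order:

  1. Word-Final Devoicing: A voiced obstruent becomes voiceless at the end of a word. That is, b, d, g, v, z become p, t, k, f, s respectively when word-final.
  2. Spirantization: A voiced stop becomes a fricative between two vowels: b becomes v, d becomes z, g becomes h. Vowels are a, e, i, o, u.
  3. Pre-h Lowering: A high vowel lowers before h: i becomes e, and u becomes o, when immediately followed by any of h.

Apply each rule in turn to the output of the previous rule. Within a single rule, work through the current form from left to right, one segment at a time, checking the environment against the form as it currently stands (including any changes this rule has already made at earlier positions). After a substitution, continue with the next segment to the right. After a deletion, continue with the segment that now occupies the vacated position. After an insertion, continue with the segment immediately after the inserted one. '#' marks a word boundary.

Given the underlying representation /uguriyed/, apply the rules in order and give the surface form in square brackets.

[ohuriyet]

1 Word-Final Devoicing: [uguriyed] → [uguriyet]
2 Spirantization: [uguriyet] → [uhuriyet]
3 Pre-h Lowering: [uhuriyet] → [ohuriyet]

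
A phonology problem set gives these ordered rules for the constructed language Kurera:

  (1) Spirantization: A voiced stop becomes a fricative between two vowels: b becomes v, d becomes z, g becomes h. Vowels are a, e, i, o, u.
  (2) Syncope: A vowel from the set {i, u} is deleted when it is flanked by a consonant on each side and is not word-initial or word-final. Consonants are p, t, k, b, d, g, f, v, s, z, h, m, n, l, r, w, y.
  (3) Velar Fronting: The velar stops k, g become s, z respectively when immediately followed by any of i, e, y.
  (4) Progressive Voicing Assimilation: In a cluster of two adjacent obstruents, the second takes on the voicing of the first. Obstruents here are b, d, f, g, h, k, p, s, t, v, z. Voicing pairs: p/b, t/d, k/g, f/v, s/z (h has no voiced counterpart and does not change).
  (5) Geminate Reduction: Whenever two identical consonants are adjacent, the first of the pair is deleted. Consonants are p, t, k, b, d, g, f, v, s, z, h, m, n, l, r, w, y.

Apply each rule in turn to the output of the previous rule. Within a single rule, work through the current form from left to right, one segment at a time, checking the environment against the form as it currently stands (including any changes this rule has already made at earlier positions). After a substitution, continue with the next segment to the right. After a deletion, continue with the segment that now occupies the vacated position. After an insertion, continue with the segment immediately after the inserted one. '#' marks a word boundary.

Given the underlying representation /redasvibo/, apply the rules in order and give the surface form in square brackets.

(1) Spirantization: [redasvibo] → [rezasvivo]
(2) Syncope: [rezasvivo] → [rezasvvo]
(3) Velar Fronting: no change — [rezasvvo]
(4) Progressive Voicing Assimilation: [rezasvvo] → [rezasffo]
(5) Geminate Reduction: [rezasffo] → [rezasfo]

[rezasfo]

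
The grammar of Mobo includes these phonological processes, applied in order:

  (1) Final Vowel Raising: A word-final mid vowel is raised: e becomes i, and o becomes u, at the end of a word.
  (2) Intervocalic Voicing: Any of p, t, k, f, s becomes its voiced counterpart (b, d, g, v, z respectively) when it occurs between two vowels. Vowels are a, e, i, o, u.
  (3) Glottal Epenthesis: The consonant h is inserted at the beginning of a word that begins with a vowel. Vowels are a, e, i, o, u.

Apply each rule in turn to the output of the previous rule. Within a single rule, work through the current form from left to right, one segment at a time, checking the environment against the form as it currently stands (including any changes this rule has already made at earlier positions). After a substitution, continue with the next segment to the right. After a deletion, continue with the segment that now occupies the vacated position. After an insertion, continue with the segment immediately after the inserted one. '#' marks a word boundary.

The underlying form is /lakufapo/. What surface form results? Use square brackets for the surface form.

[laguvabu]

(1) Final Vowel Raising: [lakufapo] → [lakufapu]
(2) Intervocalic Voicing: [lakufapu] → [laguvabu]
(3) Glottal Epenthesis: no change — [laguvabu]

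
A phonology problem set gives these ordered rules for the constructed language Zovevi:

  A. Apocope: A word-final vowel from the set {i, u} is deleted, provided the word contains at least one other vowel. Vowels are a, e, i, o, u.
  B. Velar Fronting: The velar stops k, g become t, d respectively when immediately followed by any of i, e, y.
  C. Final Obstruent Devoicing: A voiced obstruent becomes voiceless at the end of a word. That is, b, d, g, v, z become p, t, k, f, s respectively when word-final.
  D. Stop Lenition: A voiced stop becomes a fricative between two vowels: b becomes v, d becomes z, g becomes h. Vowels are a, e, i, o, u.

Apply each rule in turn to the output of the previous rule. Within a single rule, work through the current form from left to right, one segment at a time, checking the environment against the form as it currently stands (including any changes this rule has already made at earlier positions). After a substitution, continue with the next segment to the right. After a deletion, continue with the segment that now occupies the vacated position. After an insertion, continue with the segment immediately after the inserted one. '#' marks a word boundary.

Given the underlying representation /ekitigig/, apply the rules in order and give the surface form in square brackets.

A Apocope: no change — [ekitigig]
B Velar Fronting: [ekitigig] → [etitidig]
C Final Obstruent Devoicing: [etitidig] → [etitidik]
D Stop Lenition: [etitidik] → [etitizik]

[etitizik]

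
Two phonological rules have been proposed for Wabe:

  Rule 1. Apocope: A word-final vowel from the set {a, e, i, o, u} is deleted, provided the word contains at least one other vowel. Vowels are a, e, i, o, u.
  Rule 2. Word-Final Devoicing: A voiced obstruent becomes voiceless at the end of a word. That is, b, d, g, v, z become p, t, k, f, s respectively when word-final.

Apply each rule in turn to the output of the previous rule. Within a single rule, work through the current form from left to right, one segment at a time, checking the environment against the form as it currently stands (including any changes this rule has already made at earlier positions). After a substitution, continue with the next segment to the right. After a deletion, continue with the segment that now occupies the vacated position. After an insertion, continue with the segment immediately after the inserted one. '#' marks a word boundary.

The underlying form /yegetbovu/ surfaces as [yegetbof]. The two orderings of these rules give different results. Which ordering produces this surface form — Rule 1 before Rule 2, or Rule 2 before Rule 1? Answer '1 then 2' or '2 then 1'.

1 then 2

Order 1 then 2:
  1 Apocope: [yegetbovu] → [yegetbov]
  2 Word-Final Devoicing: [yegetbov] → [yegetbof]
  result: [yegetbof]
Order 2 then 1:
  2 Word-Final Devoicing: no change — [yegetbovu]
  1 Apocope: [yegetbovu] → [yegetbov]
  result: [yegetbov]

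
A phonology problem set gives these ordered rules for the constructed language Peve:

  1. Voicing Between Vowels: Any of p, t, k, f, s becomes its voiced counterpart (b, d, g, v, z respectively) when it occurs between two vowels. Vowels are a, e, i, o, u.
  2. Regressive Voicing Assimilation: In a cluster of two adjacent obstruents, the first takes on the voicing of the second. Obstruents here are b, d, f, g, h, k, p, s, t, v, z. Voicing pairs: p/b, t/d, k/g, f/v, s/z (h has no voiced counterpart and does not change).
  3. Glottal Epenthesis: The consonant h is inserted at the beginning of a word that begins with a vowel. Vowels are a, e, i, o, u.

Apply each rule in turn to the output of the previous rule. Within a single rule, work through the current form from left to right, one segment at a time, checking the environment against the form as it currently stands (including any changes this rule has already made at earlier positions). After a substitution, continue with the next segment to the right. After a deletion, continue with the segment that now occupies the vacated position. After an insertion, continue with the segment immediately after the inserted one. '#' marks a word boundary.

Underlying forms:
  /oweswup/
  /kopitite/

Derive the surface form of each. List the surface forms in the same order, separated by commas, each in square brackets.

/oweswup/:
  1 Voicing Between Vowels: no change — [oweswup]
  2 Regressive Voicing Assimilation: no change — [oweswup]
  3 Glottal Epenthesis: [oweswup] → [howeswup]
/kopitite/:
  1 Voicing Between Vowels: [kopitite] → [kobidide]
  2 Regressive Voicing Assimilation: no change — [kobidide]
  3 Glottal Epenthesis: no change — [kobidide]

[howeswup], [kobidide]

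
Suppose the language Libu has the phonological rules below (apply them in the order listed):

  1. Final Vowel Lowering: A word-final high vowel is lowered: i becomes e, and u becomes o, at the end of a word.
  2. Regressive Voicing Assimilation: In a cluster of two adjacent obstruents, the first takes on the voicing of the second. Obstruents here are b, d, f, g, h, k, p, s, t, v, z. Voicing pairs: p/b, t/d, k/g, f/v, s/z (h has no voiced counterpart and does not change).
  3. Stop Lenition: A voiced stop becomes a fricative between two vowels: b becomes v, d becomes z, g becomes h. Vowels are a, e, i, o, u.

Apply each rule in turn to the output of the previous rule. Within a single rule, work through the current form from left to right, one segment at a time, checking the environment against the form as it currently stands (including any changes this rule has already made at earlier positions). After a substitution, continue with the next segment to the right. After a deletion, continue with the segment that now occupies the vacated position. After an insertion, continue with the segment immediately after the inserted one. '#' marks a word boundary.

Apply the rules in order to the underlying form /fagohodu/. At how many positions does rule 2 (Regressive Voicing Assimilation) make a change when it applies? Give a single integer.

1 Final Vowel Lowering: [fagohodu] → [fagohodo]
2 Regressive Voicing Assimilation: no change — [fagohodo]
3 Stop Lenition: [fagohodo] → [fahohozo]
Rule 2 changed 0 position(s).

0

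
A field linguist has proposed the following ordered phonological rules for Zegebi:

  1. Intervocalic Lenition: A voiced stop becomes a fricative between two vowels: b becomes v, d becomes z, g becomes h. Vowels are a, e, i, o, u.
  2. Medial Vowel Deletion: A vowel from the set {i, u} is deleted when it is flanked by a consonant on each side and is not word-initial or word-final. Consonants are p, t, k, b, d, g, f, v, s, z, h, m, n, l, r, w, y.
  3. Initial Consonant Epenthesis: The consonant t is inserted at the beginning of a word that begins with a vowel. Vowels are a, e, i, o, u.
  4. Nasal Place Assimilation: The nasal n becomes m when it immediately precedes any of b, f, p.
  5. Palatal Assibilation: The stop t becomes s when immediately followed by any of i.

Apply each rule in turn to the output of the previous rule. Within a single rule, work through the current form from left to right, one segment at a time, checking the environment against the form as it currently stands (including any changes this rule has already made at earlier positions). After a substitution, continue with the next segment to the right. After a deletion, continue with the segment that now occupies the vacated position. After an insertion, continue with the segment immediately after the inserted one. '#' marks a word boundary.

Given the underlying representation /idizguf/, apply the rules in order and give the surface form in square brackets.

[sizzgf]

1 Intervocalic Lenition: [idizguf] → [izizguf]
2 Medial Vowel Deletion: [izizguf] → [izzgf]
3 Initial Consonant Epenthesis: [izzgf] → [tizzgf]
4 Nasal Place Assimilation: no change — [tizzgf]
5 Palatal Assibilation: [tizzgf] → [sizzgf]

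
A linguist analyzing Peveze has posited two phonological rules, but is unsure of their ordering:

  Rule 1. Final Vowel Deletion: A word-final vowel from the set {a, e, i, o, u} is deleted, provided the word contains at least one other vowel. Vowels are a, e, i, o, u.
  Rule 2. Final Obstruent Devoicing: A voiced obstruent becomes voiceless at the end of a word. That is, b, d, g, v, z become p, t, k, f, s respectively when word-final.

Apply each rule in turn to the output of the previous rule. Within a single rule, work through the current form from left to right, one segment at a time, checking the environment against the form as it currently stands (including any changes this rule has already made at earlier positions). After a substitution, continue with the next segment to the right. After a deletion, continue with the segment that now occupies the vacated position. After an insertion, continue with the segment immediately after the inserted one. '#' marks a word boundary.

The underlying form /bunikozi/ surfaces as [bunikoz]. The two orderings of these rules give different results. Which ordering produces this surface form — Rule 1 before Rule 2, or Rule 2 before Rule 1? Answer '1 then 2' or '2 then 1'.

2 then 1

Order 1 then 2:
  1 Final Vowel Deletion: [bunikozi] → [bunikoz]
  2 Final Obstruent Devoicing: [bunikoz] → [bunikos]
  result: [bunikos]
Order 2 then 1:
  2 Final Obstruent Devoicing: no change — [bunikozi]
  1 Final Vowel Deletion: [bunikozi] → [bunikoz]
  result: [bunikoz]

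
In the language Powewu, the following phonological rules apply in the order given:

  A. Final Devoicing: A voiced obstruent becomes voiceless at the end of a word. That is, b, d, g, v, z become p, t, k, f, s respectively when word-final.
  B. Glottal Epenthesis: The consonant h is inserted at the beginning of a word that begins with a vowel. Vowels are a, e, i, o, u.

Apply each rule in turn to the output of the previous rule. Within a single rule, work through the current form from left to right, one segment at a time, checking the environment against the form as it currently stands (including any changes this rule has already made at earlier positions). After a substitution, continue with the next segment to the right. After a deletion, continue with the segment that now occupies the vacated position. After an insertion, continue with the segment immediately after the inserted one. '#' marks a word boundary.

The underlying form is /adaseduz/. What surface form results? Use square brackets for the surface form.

A Final Devoicing: [adaseduz] → [adasedus]
B Glottal Epenthesis: [adasedus] → [hadasedus]

[hadasedus]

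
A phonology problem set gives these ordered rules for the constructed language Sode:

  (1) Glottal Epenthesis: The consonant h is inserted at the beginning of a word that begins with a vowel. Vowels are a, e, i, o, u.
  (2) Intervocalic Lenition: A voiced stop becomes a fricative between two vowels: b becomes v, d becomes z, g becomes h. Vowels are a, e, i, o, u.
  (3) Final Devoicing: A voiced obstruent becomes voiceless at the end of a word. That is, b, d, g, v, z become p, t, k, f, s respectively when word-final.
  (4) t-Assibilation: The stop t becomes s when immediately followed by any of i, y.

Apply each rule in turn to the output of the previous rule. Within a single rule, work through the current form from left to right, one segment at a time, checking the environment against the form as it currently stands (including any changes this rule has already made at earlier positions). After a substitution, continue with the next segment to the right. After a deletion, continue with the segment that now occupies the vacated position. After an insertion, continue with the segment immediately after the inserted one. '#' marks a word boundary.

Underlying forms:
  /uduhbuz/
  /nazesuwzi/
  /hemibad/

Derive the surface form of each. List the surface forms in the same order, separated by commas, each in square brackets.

[huzuhbus], [nazesuwzi], [hemivat]

/uduhbuz/:
  (1) Glottal Epenthesis: [uduhbuz] → [huduhbuz]
  (2) Intervocalic Lenition: [huduhbuz] → [huzuhbuz]
  (3) Final Devoicing: [huzuhbuz] → [huzuhbus]
  (4) t-Assibilation: no change — [huzuhbus]
/nazesuwzi/:
  (1) Glottal Epenthesis: no change — [nazesuwzi]
  (2) Intervocalic Lenition: no change — [nazesuwzi]
  (3) Final Devoicing: no change — [nazesuwzi]
  (4) t-Assibilation: no change — [nazesuwzi]
/hemibad/:
  (1) Glottal Epenthesis: no change — [hemibad]
  (2) Intervocalic Lenition: [hemibad] → [hemivad]
  (3) Final Devoicing: [hemivad] → [hemivat]
  (4) t-Assibilation: no change — [hemivat]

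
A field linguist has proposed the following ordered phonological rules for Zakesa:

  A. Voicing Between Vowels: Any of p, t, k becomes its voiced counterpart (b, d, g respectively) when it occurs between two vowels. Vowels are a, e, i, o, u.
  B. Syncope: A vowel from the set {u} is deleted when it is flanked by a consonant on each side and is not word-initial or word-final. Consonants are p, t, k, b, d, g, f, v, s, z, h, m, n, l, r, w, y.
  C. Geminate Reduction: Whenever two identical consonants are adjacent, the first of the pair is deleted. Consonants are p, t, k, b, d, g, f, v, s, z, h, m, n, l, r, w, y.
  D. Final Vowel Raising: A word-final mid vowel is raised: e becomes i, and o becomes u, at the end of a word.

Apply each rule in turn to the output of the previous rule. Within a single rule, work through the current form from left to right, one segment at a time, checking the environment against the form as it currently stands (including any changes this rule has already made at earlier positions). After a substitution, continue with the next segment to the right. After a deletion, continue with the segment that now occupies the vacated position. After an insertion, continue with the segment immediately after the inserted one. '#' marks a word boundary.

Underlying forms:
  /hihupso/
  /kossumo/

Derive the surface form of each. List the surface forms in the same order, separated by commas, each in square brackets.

/hihupso/:
  A Voicing Between Vowels: no change — [hihupso]
  B Syncope: [hihupso] → [hihpso]
  C Geminate Reduction: no change — [hihpso]
  D Final Vowel Raising: [hihpso] → [hihpsu]
/kossumo/:
  A Voicing Between Vowels: no change — [kossumo]
  B Syncope: [kossumo] → [kossmo]
  C Geminate Reduction: [kossmo] → [kosmo]
  D Final Vowel Raising: [kosmo] → [kosmu]

[hihpsu], [kosmu]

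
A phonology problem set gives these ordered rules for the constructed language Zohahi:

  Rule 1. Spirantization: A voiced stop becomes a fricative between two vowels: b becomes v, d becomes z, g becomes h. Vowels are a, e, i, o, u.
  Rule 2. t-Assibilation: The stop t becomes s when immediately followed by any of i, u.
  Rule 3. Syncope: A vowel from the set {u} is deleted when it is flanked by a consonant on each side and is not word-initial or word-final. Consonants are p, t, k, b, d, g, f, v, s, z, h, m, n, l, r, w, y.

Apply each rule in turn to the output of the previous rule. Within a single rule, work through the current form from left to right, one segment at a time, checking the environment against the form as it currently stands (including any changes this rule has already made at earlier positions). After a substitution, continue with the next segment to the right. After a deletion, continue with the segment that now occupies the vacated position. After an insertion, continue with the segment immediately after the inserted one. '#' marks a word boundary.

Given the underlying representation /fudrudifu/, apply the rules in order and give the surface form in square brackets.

Rule 1 Spirantization: [fudrudifu] → [fudruzifu]
Rule 2 t-Assibilation: no change — [fudruzifu]
Rule 3 Syncope: [fudruzifu] → [fdrzifu]

[fdrzifu]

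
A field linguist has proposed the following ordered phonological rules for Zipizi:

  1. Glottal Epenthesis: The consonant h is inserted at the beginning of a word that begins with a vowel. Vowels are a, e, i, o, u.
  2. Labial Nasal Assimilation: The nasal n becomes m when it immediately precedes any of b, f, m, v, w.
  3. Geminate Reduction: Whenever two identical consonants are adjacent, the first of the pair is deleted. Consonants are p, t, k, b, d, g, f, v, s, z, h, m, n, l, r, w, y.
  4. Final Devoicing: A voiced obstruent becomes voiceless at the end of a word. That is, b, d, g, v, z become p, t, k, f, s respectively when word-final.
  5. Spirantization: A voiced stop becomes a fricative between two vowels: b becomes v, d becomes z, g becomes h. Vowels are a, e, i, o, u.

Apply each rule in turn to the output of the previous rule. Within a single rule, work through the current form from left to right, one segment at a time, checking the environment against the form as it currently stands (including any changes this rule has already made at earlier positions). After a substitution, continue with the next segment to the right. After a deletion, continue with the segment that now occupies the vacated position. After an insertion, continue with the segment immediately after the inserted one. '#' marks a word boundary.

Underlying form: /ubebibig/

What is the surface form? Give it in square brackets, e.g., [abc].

[huvevivik]

1 Glottal Epenthesis: [ubebibig] → [hubebibig]
2 Labial Nasal Assimilation: no change — [hubebibig]
3 Geminate Reduction: no change — [hubebibig]
4 Final Devoicing: [hubebibig] → [hubebibik]
5 Spirantization: [hubebibik] → [huvevivik]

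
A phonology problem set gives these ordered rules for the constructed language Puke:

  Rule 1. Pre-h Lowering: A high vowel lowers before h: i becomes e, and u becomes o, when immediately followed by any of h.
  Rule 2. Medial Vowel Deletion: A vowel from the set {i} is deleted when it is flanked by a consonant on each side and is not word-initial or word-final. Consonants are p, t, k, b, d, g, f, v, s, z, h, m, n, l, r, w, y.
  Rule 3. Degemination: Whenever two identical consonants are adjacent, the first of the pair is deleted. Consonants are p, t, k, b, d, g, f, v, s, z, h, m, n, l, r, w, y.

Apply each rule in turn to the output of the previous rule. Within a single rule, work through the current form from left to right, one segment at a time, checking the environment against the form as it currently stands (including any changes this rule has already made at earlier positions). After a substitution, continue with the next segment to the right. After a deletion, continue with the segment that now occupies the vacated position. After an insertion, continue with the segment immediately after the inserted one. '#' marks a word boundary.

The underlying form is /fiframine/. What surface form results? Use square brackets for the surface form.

[framne]

Rule 1 Pre-h Lowering: no change — [fiframine]
Rule 2 Medial Vowel Deletion: [fiframine] → [fframne]
Rule 3 Degemination: [fframne] → [framne]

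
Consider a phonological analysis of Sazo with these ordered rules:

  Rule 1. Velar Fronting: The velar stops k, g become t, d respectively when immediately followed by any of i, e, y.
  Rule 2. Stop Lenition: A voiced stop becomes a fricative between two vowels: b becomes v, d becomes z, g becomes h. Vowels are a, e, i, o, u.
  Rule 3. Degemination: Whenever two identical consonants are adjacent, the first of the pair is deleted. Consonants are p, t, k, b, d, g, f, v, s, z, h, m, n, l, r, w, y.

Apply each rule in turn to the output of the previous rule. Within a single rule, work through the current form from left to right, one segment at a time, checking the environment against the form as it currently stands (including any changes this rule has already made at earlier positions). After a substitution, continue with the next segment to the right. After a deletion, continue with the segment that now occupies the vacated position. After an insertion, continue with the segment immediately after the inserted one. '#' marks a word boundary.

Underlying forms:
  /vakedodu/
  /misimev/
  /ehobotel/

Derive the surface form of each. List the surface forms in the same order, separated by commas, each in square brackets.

/vakedodu/:
  Rule 1 Velar Fronting: [vakedodu] → [vatedodu]
  Rule 2 Stop Lenition: [vatedodu] → [vatezozu]
  Rule 3 Degemination: no change — [vatezozu]
/misimev/:
  Rule 1 Velar Fronting: no change — [misimev]
  Rule 2 Stop Lenition: no change — [misimev]
  Rule 3 Degemination: no change — [misimev]
/ehobotel/:
  Rule 1 Velar Fronting: no change — [ehobotel]
  Rule 2 Stop Lenition: [ehobotel] → [ehovotel]
  Rule 3 Degemination: no change — [ehovotel]

[vatezozu], [misimev], [ehovotel]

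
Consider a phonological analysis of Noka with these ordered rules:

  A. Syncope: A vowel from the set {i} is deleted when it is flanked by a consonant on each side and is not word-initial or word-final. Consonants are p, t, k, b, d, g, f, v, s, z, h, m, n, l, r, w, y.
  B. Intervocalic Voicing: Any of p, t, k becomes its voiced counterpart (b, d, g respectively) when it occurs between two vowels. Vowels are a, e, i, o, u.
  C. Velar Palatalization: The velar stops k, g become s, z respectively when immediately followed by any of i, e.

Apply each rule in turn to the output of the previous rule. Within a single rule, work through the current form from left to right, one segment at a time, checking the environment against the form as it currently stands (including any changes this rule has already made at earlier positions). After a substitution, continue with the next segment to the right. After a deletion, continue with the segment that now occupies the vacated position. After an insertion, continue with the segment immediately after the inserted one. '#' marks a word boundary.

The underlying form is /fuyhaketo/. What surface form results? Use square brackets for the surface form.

[fuyhazedo]

A Syncope: no change — [fuyhaketo]
B Intervocalic Voicing: [fuyhaketo] → [fuyhagedo]
C Velar Palatalization: [fuyhagedo] → [fuyhazedo]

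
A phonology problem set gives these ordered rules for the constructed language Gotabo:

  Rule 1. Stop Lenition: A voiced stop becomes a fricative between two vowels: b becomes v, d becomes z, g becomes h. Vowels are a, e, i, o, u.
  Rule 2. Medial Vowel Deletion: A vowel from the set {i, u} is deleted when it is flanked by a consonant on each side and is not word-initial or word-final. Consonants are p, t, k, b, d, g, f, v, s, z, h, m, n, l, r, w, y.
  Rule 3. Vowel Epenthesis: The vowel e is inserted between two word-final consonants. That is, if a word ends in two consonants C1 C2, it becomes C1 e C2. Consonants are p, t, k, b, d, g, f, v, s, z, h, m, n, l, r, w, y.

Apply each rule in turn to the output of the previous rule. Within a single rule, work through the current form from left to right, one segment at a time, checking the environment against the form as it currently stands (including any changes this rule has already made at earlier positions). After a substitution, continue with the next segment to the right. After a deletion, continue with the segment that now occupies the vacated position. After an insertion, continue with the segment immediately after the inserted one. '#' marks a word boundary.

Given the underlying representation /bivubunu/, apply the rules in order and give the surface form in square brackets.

Rule 1 Stop Lenition: [bivubunu] → [bivuvunu]
Rule 2 Medial Vowel Deletion: [bivuvunu] → [bvvnu]
Rule 3 Vowel Epenthesis: no change — [bvvnu]

[bvvnu]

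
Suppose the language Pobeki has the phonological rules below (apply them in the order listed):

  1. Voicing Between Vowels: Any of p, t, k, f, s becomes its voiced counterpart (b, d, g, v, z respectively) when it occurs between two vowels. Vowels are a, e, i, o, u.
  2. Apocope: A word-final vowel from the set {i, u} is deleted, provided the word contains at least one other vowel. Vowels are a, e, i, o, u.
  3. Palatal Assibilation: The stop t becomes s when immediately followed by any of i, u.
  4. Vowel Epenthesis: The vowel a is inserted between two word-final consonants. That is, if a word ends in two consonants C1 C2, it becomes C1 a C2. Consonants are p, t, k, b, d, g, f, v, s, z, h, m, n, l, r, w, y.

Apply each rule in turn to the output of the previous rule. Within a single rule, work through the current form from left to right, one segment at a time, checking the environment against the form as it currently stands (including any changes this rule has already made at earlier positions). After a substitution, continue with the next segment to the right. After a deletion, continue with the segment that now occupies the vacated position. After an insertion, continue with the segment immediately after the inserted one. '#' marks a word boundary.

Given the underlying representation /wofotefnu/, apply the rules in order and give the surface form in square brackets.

[wovodefan]

1 Voicing Between Vowels: [wofotefnu] → [wovodefnu]
2 Apocope: [wovodefnu] → [wovodefn]
3 Palatal Assibilation: no change — [wovodefn]
4 Vowel Epenthesis: [wovodefn] → [wovodefan]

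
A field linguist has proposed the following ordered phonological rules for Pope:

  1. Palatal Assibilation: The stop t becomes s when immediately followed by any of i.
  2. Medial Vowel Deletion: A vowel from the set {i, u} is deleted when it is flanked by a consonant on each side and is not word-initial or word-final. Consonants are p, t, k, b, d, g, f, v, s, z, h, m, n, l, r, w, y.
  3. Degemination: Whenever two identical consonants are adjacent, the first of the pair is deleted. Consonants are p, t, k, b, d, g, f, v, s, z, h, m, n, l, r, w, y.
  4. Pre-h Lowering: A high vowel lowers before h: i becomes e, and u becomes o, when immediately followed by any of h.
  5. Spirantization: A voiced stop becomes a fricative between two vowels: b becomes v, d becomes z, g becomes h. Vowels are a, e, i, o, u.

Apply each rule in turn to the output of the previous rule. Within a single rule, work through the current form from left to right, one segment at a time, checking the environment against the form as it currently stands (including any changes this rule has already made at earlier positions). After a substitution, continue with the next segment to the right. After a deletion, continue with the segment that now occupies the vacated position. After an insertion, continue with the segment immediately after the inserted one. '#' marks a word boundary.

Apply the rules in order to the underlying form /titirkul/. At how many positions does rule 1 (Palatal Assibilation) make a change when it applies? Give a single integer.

2

1 Palatal Assibilation: [titirkul] → [sisirkul]
2 Medial Vowel Deletion: [sisirkul] → [ssrkl]
3 Degemination: [ssrkl] → [srkl]
4 Pre-h Lowering: no change — [srkl]
5 Spirantization: no change — [srkl]
Rule 1 changed 2 position(s).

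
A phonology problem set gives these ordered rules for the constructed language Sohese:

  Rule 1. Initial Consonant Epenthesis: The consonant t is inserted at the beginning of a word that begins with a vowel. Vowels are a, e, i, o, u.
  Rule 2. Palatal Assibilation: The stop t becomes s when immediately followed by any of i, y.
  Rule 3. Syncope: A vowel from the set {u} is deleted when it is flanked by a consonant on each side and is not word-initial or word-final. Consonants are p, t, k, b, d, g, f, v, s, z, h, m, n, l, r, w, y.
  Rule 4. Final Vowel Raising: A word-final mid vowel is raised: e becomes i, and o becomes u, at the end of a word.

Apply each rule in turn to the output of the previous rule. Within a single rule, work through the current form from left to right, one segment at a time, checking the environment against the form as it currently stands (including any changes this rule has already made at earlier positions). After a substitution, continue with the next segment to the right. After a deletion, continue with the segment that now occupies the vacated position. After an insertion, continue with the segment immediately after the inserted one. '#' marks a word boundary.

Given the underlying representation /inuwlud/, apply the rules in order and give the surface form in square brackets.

Rule 1 Initial Consonant Epenthesis: [inuwlud] → [tinuwlud]
Rule 2 Palatal Assibilation: [tinuwlud] → [sinuwlud]
Rule 3 Syncope: [sinuwlud] → [sinwld]
Rule 4 Final Vowel Raising: no change — [sinwld]

[sinwld]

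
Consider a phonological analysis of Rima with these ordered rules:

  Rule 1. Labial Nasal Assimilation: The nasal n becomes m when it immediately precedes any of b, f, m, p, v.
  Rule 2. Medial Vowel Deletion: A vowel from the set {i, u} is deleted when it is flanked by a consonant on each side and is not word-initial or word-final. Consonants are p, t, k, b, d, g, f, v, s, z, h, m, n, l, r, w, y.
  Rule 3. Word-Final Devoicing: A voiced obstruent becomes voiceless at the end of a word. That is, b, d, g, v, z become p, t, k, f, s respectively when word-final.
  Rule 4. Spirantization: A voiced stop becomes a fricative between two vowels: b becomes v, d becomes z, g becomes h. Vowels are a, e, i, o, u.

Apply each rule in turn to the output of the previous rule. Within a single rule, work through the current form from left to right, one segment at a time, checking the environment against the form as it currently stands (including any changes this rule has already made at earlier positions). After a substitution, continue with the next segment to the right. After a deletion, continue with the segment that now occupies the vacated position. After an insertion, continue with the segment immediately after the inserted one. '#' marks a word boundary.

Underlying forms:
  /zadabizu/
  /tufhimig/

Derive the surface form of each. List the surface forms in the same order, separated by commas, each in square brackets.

/zadabizu/:
  Rule 1 Labial Nasal Assimilation: no change — [zadabizu]
  Rule 2 Medial Vowel Deletion: [zadabizu] → [zadabzu]
  Rule 3 Word-Final Devoicing: no change — [zadabzu]
  Rule 4 Spirantization: [zadabzu] → [zazabzu]
/tufhimig/:
  Rule 1 Labial Nasal Assimilation: no change — [tufhimig]
  Rule 2 Medial Vowel Deletion: [tufhimig] → [tfhmg]
  Rule 3 Word-Final Devoicing: [tfhmg] → [tfhmk]
  Rule 4 Spirantization: no change — [tfhmk]

[zazabzu], [tfhmk]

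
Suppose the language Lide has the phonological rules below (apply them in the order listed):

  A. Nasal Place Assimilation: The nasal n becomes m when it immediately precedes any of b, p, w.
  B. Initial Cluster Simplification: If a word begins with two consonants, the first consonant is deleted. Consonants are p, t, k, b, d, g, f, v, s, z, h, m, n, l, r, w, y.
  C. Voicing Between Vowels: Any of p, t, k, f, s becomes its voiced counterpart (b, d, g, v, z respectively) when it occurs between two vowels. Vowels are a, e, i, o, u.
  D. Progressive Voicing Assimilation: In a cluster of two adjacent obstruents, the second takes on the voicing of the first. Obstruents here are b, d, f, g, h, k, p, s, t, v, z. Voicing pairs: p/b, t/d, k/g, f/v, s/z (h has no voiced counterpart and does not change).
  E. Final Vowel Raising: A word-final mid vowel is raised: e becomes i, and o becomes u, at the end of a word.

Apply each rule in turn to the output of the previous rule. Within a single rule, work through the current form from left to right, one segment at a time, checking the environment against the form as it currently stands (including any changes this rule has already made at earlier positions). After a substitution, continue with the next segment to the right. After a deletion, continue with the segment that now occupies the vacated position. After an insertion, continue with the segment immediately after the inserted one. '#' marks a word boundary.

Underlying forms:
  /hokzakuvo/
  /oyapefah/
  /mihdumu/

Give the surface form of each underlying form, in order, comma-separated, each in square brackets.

/hokzakuvo/:
  A Nasal Place Assimilation: no change — [hokzakuvo]
  B Initial Cluster Simplification: no change — [hokzakuvo]
  C Voicing Between Vowels: [hokzakuvo] → [hokzaguvo]
  D Progressive Voicing Assimilation: [hokzaguvo] → [hoksaguvo]
  E Final Vowel Raising: [hoksaguvo] → [hoksaguvu]
/oyapefah/:
  A Nasal Place Assimilation: no change — [oyapefah]
  B Initial Cluster Simplification: no change — [oyapefah]
  C Voicing Between Vowels: [oyapefah] → [oyabevah]
  D Progressive Voicing Assimilation: no change — [oyabevah]
  E Final Vowel Raising: no change — [oyabevah]
/mihdumu/:
  A Nasal Place Assimilation: no change — [mihdumu]
  B Initial Cluster Simplification: no change — [mihdumu]
  C Voicing Between Vowels: no change — [mihdumu]
  D Progressive Voicing Assimilation: [mihdumu] → [mihtumu]
  E Final Vowel Raising: no change — [mihtumu]

[hoksaguvu], [oyabevah], [mihtumu]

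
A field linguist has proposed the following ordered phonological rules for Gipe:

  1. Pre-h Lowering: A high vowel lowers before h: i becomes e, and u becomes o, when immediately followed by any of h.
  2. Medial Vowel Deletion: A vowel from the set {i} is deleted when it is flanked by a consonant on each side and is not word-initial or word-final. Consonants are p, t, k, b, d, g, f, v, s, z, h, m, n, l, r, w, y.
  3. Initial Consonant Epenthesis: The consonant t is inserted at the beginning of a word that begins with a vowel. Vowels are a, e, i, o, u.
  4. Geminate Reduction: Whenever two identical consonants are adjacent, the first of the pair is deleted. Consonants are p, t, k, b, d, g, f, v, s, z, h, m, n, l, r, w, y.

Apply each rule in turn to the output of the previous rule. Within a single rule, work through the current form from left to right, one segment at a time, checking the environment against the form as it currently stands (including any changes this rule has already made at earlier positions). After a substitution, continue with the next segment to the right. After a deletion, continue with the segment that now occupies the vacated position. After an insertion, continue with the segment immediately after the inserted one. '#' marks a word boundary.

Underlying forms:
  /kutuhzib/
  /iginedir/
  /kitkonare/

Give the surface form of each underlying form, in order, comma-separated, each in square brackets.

/kutuhzib/:
  1 Pre-h Lowering: [kutuhzib] → [kutohzib]
  2 Medial Vowel Deletion: [kutohzib] → [kutohzb]
  3 Initial Consonant Epenthesis: no change — [kutohzb]
  4 Geminate Reduction: no change — [kutohzb]
/iginedir/:
  1 Pre-h Lowering: no change — [iginedir]
  2 Medial Vowel Deletion: [iginedir] → [ignedr]
  3 Initial Consonant Epenthesis: [ignedr] → [tignedr]
  4 Geminate Reduction: no change — [tignedr]
/kitkonare/:
  1 Pre-h Lowering: no change — [kitkonare]
  2 Medial Vowel Deletion: [kitkonare] → [ktkonare]
  3 Initial Consonant Epenthesis: no change — [ktkonare]
  4 Geminate Reduction: no change — [ktkonare]

[kutohzb], [tignedr], [ktkonare]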